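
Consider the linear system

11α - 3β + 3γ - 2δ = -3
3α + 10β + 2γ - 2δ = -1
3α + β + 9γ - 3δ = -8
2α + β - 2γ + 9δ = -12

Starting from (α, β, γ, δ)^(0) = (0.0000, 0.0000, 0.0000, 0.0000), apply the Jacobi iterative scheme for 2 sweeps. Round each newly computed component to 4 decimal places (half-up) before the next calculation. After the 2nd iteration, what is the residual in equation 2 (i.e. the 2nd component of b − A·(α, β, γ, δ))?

0.5152

Iteration 1:
  α = (-3 - (-3)·0.0000 - (3)·0.0000 - (-2)·0.0000) / (11) = -0.2727
  β = (-1 - (3)·0.0000 - (2)·0.0000 - (-2)·0.0000) / (10) = -0.1000
  γ = (-8 - (3)·0.0000 - (1)·0.0000 - (-3)·0.0000) / (9) = -0.8889
  δ = (-12 - (2)·0.0000 - (1)·0.0000 - (-2)·0.0000) / (9) = -1.3333
Iteration 2:
  α = (-3 - (-3)·-0.1000 - (3)·-0.8889 - (-2)·-1.3333) / (11) = -0.3000
  β = (-1 - (3)·-0.2727 - (2)·-0.8889 - (-2)·-1.3333) / (10) = -0.1071
  γ = (-8 - (3)·-0.2727 - (1)·-0.1000 - (-3)·-1.3333) / (9) = -1.2313
  δ = (-12 - (2)·-0.2727 - (1)·-0.1000 - (-2)·-0.8889) / (9) = -1.4592
Residual b − A·x = (0.7542, 0.5152, -0.2888, -0.6227)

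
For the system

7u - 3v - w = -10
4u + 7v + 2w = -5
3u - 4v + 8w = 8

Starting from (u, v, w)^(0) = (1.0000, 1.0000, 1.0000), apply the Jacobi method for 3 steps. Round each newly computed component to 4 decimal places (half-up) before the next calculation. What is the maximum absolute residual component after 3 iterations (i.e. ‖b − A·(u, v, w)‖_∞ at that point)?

3.2830

Iteration 1:
  u = (-10 - (-3)·1.0000 - (-1)·1.0000) / (7) = -0.8571
  v = (-5 - (4)·1.0000 - (2)·1.0000) / (7) = -1.5714
  w = (8 - (3)·1.0000 - (-4)·1.0000) / (8) = 1.1250
Iteration 2:
  u = (-10 - (-3)·-1.5714 - (-1)·1.1250) / (7) = -1.9413
  v = (-5 - (4)·-0.8571 - (2)·1.1250) / (7) = -0.5459
  w = (8 - (3)·-0.8571 - (-4)·-1.5714) / (8) = 0.5357
Iteration 3:
  u = (-10 - (-3)·-0.5459 - (-1)·0.5357) / (7) = -1.5860
  v = (-5 - (4)·-1.9413 - (2)·0.5357) / (7) = 0.2420
  w = (8 - (3)·-1.9413 - (-4)·-0.5459) / (8) = 1.4550
Residual b − A·x = (3.2830, -3.2600, 2.0860); ∞-norm = 3.2830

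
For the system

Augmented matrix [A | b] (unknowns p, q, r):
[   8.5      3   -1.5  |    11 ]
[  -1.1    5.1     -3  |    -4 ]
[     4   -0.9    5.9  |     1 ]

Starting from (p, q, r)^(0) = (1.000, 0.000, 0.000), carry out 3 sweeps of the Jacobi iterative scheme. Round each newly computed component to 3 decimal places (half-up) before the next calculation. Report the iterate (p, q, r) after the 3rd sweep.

Iteration 1:
  p = (11 - (3)·0.000 - (-1.5)·0.000) / (8.5) = 1.294
  q = (-4 - (-1.1)·1.000 - (-3)·0.000) / (5.1) = -0.569
  r = (1 - (4)·1.000 - (-0.9)·0.000) / (5.9) = -0.508
Iteration 2:
  p = (11 - (3)·-0.569 - (-1.5)·-0.508) / (8.5) = 1.405
  q = (-4 - (-1.1)·1.294 - (-3)·-0.508) / (5.1) = -0.804
  r = (1 - (4)·1.294 - (-0.9)·-0.569) / (5.9) = -0.795
Iteration 3:
  p = (11 - (3)·-0.804 - (-1.5)·-0.795) / (8.5) = 1.438
  q = (-4 - (-1.1)·1.405 - (-3)·-0.795) / (5.1) = -0.949
  r = (1 - (4)·1.405 - (-0.9)·-0.804) / (5.9) = -0.906

(1.438, -0.949, -0.906)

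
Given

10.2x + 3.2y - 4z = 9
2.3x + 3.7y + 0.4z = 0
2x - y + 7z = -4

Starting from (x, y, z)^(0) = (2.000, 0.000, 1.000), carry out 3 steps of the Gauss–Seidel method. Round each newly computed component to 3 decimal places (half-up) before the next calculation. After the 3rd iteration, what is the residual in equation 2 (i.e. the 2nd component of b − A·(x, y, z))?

Iteration 1:
  x = (9 - (3.2)·0.000 - (-4)·1.000) / (10.2) = 1.275
  y = (0 - (2.3)·1.275 - (0.4)·1.000) / (3.7) = -0.901
  z = (-4 - (2)·1.275 - (-1)·-0.901) / (7) = -1.064
Iteration 2:
  x = (9 - (3.2)·-0.901 - (-4)·-1.064) / (10.2) = 0.748
  y = (0 - (2.3)·0.748 - (0.4)·-1.064) / (3.7) = -0.350
  z = (-4 - (2)·0.748 - (-1)·-0.350) / (7) = -0.835
Iteration 3:
  x = (9 - (3.2)·-0.350 - (-4)·-0.835) / (10.2) = 0.665
  y = (0 - (2.3)·0.665 - (0.4)·-0.835) / (3.7) = -0.323
  z = (-4 - (2)·0.665 - (-1)·-0.323) / (7) = -0.808
Residual b − A·x = (0.019, -0.011, 0.003)

-0.011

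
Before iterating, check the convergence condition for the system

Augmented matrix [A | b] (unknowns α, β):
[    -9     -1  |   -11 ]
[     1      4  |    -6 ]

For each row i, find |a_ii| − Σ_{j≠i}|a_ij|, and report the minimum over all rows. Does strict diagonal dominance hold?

row 1: |-9| − (1) = 8
row 2: |4| − (1) = 3
minimum over rows = 3 → strictly diagonally dominant (convergence guaranteed)

3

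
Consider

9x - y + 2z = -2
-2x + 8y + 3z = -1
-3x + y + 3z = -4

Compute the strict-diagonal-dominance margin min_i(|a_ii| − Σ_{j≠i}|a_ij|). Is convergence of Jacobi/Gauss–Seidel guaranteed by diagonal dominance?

-1

row 1: |9| − (1+2) = 6
row 2: |8| − (2+3) = 3
row 3: |3| − (3+1) = -1
minimum over rows = -1 → not strictly diagonally dominant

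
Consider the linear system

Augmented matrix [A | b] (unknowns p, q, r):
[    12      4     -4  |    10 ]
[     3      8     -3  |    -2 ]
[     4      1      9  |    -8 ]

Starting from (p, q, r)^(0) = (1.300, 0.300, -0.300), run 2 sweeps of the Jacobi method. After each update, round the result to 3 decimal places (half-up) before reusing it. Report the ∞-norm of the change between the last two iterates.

Iteration 1:
  p = (10 - (4)·0.300 - (-4)·-0.300) / (12) = 0.633
  q = (-2 - (3)·1.300 - (-3)·-0.300) / (8) = -0.850
  r = (-8 - (4)·1.300 - (1)·0.300) / (9) = -1.500
Iteration 2:
  p = (10 - (4)·-0.850 - (-4)·-1.500) / (12) = 0.617
  q = (-2 - (3)·0.633 - (-3)·-1.500) / (8) = -1.050
  r = (-8 - (4)·0.633 - (1)·-0.850) / (9) = -1.076
Change: (-0.016, -0.200, 0.424) → max |·| = 0.424

0.424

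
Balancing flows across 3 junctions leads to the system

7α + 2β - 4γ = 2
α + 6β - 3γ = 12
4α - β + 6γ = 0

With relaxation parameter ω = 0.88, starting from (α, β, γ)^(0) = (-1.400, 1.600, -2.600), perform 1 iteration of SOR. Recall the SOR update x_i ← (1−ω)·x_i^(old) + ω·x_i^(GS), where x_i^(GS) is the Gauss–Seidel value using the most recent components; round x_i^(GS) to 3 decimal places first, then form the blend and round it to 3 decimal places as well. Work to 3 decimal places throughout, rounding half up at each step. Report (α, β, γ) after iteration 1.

Iteration 1:
  α: GS value = (2 - (2)·1.600 - (-4)·-2.600) / (7) = -1.657;  α ← (1−ω)·-1.400 + ω·-1.657 = -1.626
  β: GS value = (12 - (1)·-1.626 - (-3)·-2.600) / (6) = 0.971;  β ← (1−ω)·1.600 + ω·0.971 = 1.046
  γ: GS value = (0 - (4)·-1.626 - (-1)·1.046) / (6) = 1.258;  γ ← (1−ω)·-2.600 + ω·1.258 = 0.795

(-1.626, 1.046, 0.795)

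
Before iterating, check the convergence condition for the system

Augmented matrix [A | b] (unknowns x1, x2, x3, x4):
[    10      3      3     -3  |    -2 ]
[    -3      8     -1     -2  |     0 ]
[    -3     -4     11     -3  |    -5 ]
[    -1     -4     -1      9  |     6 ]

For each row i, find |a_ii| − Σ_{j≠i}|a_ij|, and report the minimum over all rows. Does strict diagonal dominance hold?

1

row 1: |10| − (3+3+3) = 1
row 2: |8| − (3+1+2) = 2
row 3: |11| − (3+4+3) = 1
row 4: |9| − (1+4+1) = 3
minimum over rows = 1 → strictly diagonally dominant (convergence guaranteed)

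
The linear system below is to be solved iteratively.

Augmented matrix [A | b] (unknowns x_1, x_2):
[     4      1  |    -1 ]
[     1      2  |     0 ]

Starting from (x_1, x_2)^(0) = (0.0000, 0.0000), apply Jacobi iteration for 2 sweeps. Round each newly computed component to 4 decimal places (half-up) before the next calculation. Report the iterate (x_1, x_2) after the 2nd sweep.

Iteration 1:
  x_1 = (-1 - (1)·0.0000) / (4) = -0.2500
  x_2 = (0 - (1)·0.0000) / (2) = 0.0000
Iteration 2:
  x_1 = (-1 - (1)·0.0000) / (4) = -0.2500
  x_2 = (0 - (1)·-0.2500) / (2) = 0.1250

(-0.2500, 0.1250)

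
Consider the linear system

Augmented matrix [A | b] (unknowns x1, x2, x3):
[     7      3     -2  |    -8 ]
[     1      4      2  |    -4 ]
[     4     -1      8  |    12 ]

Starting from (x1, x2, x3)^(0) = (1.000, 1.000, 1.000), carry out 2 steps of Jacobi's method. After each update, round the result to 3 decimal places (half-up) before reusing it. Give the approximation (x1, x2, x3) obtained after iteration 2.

(-0.071, -1.241, 1.924)

Iteration 1:
  x1 = (-8 - (3)·1.000 - (-2)·1.000) / (7) = -1.286
  x2 = (-4 - (1)·1.000 - (2)·1.000) / (4) = -1.750
  x3 = (12 - (4)·1.000 - (-1)·1.000) / (8) = 1.125
Iteration 2:
  x1 = (-8 - (3)·-1.750 - (-2)·1.125) / (7) = -0.071
  x2 = (-4 - (1)·-1.286 - (2)·1.125) / (4) = -1.241
  x3 = (12 - (4)·-1.286 - (-1)·-1.750) / (8) = 1.924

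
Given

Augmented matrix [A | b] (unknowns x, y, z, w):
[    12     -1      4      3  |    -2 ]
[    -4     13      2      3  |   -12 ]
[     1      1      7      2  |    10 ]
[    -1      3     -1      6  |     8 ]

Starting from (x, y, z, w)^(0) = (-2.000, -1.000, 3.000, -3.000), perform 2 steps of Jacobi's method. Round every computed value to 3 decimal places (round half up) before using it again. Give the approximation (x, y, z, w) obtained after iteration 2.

Iteration 1:
  x = (-2 - (-1)·-1.000 - (4)·3.000 - (3)·-3.000) / (12) = -0.500
  y = (-12 - (-4)·-2.000 - (2)·3.000 - (3)·-3.000) / (13) = -1.308
  z = (10 - (1)·-2.000 - (1)·-1.000 - (2)·-3.000) / (7) = 2.714
  w = (8 - (-1)·-2.000 - (3)·-1.000 - (-1)·3.000) / (6) = 2.000
Iteration 2:
  x = (-2 - (-1)·-1.308 - (4)·2.714 - (3)·2.000) / (12) = -1.680
  y = (-12 - (-4)·-0.500 - (2)·2.714 - (3)·2.000) / (13) = -1.956
  z = (10 - (1)·-0.500 - (1)·-1.308 - (2)·2.000) / (7) = 1.115
  w = (8 - (-1)·-0.500 - (3)·-1.308 - (-1)·2.714) / (6) = 2.356

(-1.680, -1.956, 1.115, 2.356)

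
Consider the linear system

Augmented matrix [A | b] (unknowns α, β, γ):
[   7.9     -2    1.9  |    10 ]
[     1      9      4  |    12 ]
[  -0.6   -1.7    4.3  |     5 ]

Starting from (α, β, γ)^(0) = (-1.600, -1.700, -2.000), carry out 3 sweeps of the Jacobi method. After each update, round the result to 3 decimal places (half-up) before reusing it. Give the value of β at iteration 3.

0.112

Iteration 1:
  α = (10 - (-2)·-1.700 - (1.9)·-2.000) / (7.9) = 1.316
  β = (12 - (1)·-1.600 - (4)·-2.000) / (9) = 2.400
  γ = (5 - (-0.6)·-1.600 - (-1.7)·-1.700) / (4.3) = 0.267
Iteration 2:
  α = (10 - (-2)·2.400 - (1.9)·0.267) / (7.9) = 1.809
  β = (12 - (1)·1.316 - (4)·0.267) / (9) = 1.068
  γ = (5 - (-0.6)·1.316 - (-1.7)·2.400) / (4.3) = 2.295
Iteration 3:
  α = (10 - (-2)·1.068 - (1.9)·2.295) / (7.9) = 0.984
  β = (12 - (1)·1.809 - (4)·2.295) / (9) = 0.112
  γ = (5 - (-0.6)·1.809 - (-1.7)·1.068) / (4.3) = 1.837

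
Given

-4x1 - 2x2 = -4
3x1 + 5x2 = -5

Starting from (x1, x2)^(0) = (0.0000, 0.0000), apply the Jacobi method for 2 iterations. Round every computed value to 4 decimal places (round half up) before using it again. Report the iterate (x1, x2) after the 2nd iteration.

Iteration 1:
  x1 = (-4 - (-2)·0.0000) / (-4) = 1.0000
  x2 = (-5 - (3)·0.0000) / (5) = -1.0000
Iteration 2:
  x1 = (-4 - (-2)·-1.0000) / (-4) = 1.5000
  x2 = (-5 - (3)·1.0000) / (5) = -1.6000

(1.5000, -1.6000)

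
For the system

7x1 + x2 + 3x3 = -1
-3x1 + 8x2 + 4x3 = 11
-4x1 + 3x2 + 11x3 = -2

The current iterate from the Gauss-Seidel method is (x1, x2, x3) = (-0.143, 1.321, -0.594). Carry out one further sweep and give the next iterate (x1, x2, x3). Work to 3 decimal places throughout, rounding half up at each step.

(-0.077, 1.643, -0.658)

One sweep:
  x1 = (-1 - (1)·1.321 - (3)·-0.594) / (7) = -0.077
  x2 = (11 - (-3)·-0.077 - (4)·-0.594) / (8) = 1.643
  x3 = (-2 - (-4)·-0.077 - (3)·1.643) / (11) = -0.658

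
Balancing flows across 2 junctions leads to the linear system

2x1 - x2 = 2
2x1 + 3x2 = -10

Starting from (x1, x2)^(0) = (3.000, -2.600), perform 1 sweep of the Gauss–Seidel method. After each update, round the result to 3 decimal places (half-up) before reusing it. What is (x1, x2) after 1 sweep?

Iteration 1:
  x1 = (2 - (-1)·-2.600) / (2) = -0.300
  x2 = (-10 - (2)·-0.300) / (3) = -3.133

(-0.300, -3.133)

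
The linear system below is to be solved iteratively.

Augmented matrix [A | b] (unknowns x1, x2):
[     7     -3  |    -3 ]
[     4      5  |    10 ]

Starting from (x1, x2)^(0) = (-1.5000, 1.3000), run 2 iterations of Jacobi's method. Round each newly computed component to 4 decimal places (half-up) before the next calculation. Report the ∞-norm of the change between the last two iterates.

Iteration 1:
  x1 = (-3 - (-3)·1.3000) / (7) = 0.1286
  x2 = (10 - (4)·-1.5000) / (5) = 3.2000
Iteration 2:
  x1 = (-3 - (-3)·3.2000) / (7) = 0.9429
  x2 = (10 - (4)·0.1286) / (5) = 1.8971
Change: (0.8143, -1.3029) → max |·| = 1.3029

1.3029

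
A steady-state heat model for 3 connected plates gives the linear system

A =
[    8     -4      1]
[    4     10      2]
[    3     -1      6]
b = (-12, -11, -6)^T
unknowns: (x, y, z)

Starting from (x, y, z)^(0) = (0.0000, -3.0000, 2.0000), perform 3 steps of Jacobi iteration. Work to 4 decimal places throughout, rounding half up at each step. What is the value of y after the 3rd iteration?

Iteration 1:
  x = (-12 - (-4)·-3.0000 - (1)·2.0000) / (8) = -3.2500
  y = (-11 - (4)·0.0000 - (2)·2.0000) / (10) = -1.5000
  z = (-6 - (3)·0.0000 - (-1)·-3.0000) / (6) = -1.5000
Iteration 2:
  x = (-12 - (-4)·-1.5000 - (1)·-1.5000) / (8) = -2.0625
  y = (-11 - (4)·-3.2500 - (2)·-1.5000) / (10) = 0.5000
  z = (-6 - (3)·-3.2500 - (-1)·-1.5000) / (6) = 0.3750
Iteration 3:
  x = (-12 - (-4)·0.5000 - (1)·0.3750) / (8) = -1.2969
  y = (-11 - (4)·-2.0625 - (2)·0.3750) / (10) = -0.3500
  z = (-6 - (3)·-2.0625 - (-1)·0.5000) / (6) = 0.1146

-0.3500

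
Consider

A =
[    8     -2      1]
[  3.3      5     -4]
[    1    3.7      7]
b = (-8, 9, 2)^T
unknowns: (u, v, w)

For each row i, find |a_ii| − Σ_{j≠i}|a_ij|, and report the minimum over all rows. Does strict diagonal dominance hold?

row 1: |8| − (2+1) = 5
row 2: |5| − (3.3+4) = -2.3
row 3: |7| − (1+3.7) = 2.3
minimum over rows = -2.3 → not strictly diagonally dominant

-2.3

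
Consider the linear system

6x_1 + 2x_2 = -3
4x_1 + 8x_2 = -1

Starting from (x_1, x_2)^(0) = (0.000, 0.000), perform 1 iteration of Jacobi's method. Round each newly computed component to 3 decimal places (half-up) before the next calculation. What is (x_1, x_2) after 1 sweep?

Iteration 1:
  x_1 = (-3 - (2)·0.000) / (6) = -0.500
  x_2 = (-1 - (4)·0.000) / (8) = -0.125

(-0.500, -0.125)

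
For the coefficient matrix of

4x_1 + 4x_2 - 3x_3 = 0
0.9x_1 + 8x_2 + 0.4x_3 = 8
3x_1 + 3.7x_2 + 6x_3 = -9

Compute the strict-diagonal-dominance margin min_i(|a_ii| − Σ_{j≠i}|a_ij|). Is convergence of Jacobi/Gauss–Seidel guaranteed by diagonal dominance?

-3

row 1: |4| − (4+3) = -3
row 2: |8| − (0.9+0.4) = 6.7
row 3: |6| − (3+3.7) = -0.7
minimum over rows = -3 → not strictly diagonally dominant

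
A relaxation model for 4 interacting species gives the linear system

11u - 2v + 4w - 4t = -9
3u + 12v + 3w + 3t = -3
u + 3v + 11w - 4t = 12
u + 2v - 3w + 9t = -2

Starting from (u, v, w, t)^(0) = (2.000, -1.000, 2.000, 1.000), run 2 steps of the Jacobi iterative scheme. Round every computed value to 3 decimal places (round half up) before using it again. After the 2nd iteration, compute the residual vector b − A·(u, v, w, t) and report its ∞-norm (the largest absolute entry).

Iteration 1:
  u = (-9 - (-2)·-1.000 - (4)·2.000 - (-4)·1.000) / (11) = -1.364
  v = (-3 - (3)·2.000 - (3)·2.000 - (3)·1.000) / (12) = -1.500
  w = (12 - (1)·2.000 - (3)·-1.000 - (-4)·1.000) / (11) = 1.545
  t = (-2 - (1)·2.000 - (2)·-1.000 - (-3)·2.000) / (9) = 0.444
Iteration 2:
  u = (-9 - (-2)·-1.500 - (4)·1.545 - (-4)·0.444) / (11) = -1.491
  v = (-3 - (3)·-1.364 - (3)·1.545 - (3)·0.444) / (12) = -0.406
  w = (12 - (1)·-1.364 - (3)·-1.500 - (-4)·0.444) / (11) = 1.785
  t = (-2 - (1)·-1.364 - (2)·-1.500 - (-3)·1.545) / (9) = 0.778
Residual b − A·x = (2.561, -1.344, -1.814, -1.344); ∞-norm = 2.561

2.561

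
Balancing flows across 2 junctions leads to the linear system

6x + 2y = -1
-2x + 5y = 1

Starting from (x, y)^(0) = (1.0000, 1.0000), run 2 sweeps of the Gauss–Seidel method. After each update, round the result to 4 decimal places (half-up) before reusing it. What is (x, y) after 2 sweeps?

Iteration 1:
  x = (-1 - (2)·1.0000) / (6) = -0.5000
  y = (1 - (-2)·-0.5000) / (5) = 0.0000
Iteration 2:
  x = (-1 - (2)·0.0000) / (6) = -0.1667
  y = (1 - (-2)·-0.1667) / (5) = 0.1333

(-0.1667, 0.1333)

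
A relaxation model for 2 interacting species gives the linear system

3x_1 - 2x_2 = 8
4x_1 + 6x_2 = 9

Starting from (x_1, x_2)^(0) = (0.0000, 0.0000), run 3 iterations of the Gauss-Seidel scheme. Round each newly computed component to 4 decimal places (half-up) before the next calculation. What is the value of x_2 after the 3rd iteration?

-0.2092

Iteration 1:
  x_1 = (8 - (-2)·0.0000) / (3) = 2.6667
  x_2 = (9 - (4)·2.6667) / (6) = -0.2778
Iteration 2:
  x_1 = (8 - (-2)·-0.2778) / (3) = 2.4815
  x_2 = (9 - (4)·2.4815) / (6) = -0.1543
Iteration 3:
  x_1 = (8 - (-2)·-0.1543) / (3) = 2.5638
  x_2 = (9 - (4)·2.5638) / (6) = -0.2092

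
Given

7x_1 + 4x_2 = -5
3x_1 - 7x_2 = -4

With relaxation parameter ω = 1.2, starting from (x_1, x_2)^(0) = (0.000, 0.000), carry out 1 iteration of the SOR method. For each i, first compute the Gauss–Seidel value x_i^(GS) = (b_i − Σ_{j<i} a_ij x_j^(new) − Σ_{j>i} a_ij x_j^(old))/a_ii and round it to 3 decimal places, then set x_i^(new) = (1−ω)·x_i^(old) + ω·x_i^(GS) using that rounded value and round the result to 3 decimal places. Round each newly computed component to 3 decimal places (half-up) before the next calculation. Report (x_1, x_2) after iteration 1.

Iteration 1:
  x_1: GS value = (-5 - (4)·0.000) / (7) = -0.714;  x_1 ← (1−ω)·0.000 + ω·-0.714 = -0.857
  x_2: GS value = (-4 - (3)·-0.857) / (-7) = 0.204;  x_2 ← (1−ω)·0.000 + ω·0.204 = 0.245

(-0.857, 0.245)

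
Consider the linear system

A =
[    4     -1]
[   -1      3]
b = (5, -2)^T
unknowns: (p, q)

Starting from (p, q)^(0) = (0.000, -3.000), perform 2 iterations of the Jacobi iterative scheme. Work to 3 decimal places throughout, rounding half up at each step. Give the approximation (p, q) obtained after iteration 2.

(1.083, -0.500)

Iteration 1:
  p = (5 - (-1)·-3.000) / (4) = 0.500
  q = (-2 - (-1)·0.000) / (3) = -0.667
Iteration 2:
  p = (5 - (-1)·-0.667) / (4) = 1.083
  q = (-2 - (-1)·0.500) / (3) = -0.500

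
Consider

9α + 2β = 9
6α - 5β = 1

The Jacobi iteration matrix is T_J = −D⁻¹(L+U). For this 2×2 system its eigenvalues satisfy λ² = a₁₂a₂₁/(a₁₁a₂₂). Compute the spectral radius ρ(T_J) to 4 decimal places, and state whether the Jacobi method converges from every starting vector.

a₁₂a₂₁/(a₁₁a₂₂) = (2)·(6) / ((9)·(-5)) = -0.266667
ρ = √|-0.266667| = √0.266667 = 0.5164
ρ < 1, so Jacobi converges

0.5164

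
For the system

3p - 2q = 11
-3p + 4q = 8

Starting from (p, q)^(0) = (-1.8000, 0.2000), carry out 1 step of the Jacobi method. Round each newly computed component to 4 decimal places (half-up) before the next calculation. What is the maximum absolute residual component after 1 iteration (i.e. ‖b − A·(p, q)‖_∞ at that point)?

16.8000

Iteration 1:
  p = (11 - (-2)·0.2000) / (3) = 3.8000
  q = (8 - (-3)·-1.8000) / (4) = 0.6500
Residual b − A·x = (0.9000, 16.8000); ∞-norm = 16.8000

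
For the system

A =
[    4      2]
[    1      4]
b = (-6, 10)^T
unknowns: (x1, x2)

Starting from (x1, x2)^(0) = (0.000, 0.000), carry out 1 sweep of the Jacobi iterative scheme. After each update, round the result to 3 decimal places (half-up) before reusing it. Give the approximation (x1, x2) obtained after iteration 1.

Iteration 1:
  x1 = (-6 - (2)·0.000) / (4) = -1.500
  x2 = (10 - (1)·0.000) / (4) = 2.500

(-1.500, 2.500)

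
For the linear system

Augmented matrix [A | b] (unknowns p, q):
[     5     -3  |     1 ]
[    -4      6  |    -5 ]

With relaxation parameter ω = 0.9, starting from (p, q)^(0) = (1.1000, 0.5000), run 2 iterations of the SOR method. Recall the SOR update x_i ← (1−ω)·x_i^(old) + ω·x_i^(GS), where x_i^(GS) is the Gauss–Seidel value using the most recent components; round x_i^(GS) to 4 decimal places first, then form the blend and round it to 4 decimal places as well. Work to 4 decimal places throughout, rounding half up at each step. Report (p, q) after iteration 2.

Iteration 1:
  p: GS value = (1 - (-3)·0.5000) / (5) = 0.5000;  p ← (1−ω)·1.1000 + ω·0.5000 = 0.5600
  q: GS value = (-5 - (-4)·0.5600) / (6) = -0.4600;  q ← (1−ω)·0.5000 + ω·-0.4600 = -0.3640
Iteration 2:
  p: GS value = (1 - (-3)·-0.3640) / (5) = -0.0184;  p ← (1−ω)·0.5600 + ω·-0.0184 = 0.0394
  q: GS value = (-5 - (-4)·0.0394) / (6) = -0.8071;  q ← (1−ω)·-0.3640 + ω·-0.8071 = -0.7628

(0.0394, -0.7628)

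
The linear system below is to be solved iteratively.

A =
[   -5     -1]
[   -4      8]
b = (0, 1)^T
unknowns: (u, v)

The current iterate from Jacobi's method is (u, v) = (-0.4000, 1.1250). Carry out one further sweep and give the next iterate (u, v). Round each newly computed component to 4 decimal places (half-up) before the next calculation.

(-0.2250, -0.0750)

One sweep:
  u = (0 - (-1)·1.1250) / (-5) = -0.2250
  v = (1 - (-4)·-0.4000) / (8) = -0.0750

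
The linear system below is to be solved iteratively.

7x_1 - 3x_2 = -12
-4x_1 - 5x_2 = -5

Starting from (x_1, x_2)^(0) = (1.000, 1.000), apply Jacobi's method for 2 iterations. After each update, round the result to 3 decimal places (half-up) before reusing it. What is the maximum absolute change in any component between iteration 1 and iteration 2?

Iteration 1:
  x_1 = (-12 - (-3)·1.000) / (7) = -1.286
  x_2 = (-5 - (-4)·1.000) / (-5) = 0.200
Iteration 2:
  x_1 = (-12 - (-3)·0.200) / (7) = -1.629
  x_2 = (-5 - (-4)·-1.286) / (-5) = 2.029
Change: (-0.343, 1.829) → max |·| = 1.829

1.829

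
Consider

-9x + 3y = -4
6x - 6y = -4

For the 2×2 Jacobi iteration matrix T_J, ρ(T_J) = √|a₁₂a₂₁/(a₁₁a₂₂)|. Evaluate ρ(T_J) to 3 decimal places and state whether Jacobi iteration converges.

0.577

a₁₂a₂₁/(a₁₁a₂₂) = (3)·(6) / ((-9)·(-6)) = 0.333333
ρ = √|0.333333| = √0.333333 = 0.577
ρ < 1, so Jacobi converges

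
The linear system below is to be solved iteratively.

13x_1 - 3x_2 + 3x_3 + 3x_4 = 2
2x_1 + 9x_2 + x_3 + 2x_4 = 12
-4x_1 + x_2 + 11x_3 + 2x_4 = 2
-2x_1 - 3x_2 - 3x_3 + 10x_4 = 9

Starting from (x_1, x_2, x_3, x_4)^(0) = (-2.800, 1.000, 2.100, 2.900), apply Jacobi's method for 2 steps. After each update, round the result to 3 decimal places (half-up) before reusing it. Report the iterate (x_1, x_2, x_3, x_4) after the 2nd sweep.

(0.445, 1.384, -0.427, 0.633)

Iteration 1:
  x_1 = (2 - (-3)·1.000 - (3)·2.100 - (3)·2.900) / (13) = -0.769
  x_2 = (12 - (2)·-2.800 - (1)·2.100 - (2)·2.900) / (9) = 1.078
  x_3 = (2 - (-4)·-2.800 - (1)·1.000 - (2)·2.900) / (11) = -1.455
  x_4 = (9 - (-2)·-2.800 - (-3)·1.000 - (-3)·2.100) / (10) = 1.270
Iteration 2:
  x_1 = (2 - (-3)·1.078 - (3)·-1.455 - (3)·1.270) / (13) = 0.445
  x_2 = (12 - (2)·-0.769 - (1)·-1.455 - (2)·1.270) / (9) = 1.384
  x_3 = (2 - (-4)·-0.769 - (1)·1.078 - (2)·1.270) / (11) = -0.427
  x_4 = (9 - (-2)·-0.769 - (-3)·1.078 - (-3)·-1.455) / (10) = 0.633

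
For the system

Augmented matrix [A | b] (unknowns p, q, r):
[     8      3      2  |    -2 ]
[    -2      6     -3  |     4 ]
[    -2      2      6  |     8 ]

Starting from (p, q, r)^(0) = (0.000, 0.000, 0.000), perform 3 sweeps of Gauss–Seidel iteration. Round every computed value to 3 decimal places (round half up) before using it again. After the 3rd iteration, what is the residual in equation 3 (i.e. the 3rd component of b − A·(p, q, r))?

0.000

Iteration 1:
  p = (-2 - (3)·0.000 - (2)·0.000) / (8) = -0.250
  q = (4 - (-2)·-0.250 - (-3)·0.000) / (6) = 0.583
  r = (8 - (-2)·-0.250 - (2)·0.583) / (6) = 1.056
Iteration 2:
  p = (-2 - (3)·0.583 - (2)·1.056) / (8) = -0.733
  q = (4 - (-2)·-0.733 - (-3)·1.056) / (6) = 0.950
  r = (8 - (-2)·-0.733 - (2)·0.950) / (6) = 0.772
Iteration 3:
  p = (-2 - (3)·0.950 - (2)·0.772) / (8) = -0.799
  q = (4 - (-2)·-0.799 - (-3)·0.772) / (6) = 0.786
  r = (8 - (-2)·-0.799 - (2)·0.786) / (6) = 0.805
Residual b − A·x = (0.424, 0.101, 0.000)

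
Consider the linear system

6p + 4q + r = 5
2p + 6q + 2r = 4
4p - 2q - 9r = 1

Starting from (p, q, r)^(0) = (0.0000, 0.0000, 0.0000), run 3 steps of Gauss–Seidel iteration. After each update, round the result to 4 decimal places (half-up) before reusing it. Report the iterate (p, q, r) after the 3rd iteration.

Iteration 1:
  p = (5 - (4)·0.0000 - (1)·0.0000) / (6) = 0.8333
  q = (4 - (2)·0.8333 - (2)·0.0000) / (6) = 0.3889
  r = (1 - (4)·0.8333 - (-2)·0.3889) / (-9) = 0.1728
Iteration 2:
  p = (5 - (4)·0.3889 - (1)·0.1728) / (6) = 0.5453
  q = (4 - (2)·0.5453 - (2)·0.1728) / (6) = 0.4273
  r = (1 - (4)·0.5453 - (-2)·0.4273) / (-9) = 0.0363
Iteration 3:
  p = (5 - (4)·0.4273 - (1)·0.0363) / (6) = 0.5424
  q = (4 - (2)·0.5424 - (2)·0.0363) / (6) = 0.4738
  r = (1 - (4)·0.5424 - (-2)·0.4738) / (-9) = 0.0247

(0.5424, 0.4738, 0.0247)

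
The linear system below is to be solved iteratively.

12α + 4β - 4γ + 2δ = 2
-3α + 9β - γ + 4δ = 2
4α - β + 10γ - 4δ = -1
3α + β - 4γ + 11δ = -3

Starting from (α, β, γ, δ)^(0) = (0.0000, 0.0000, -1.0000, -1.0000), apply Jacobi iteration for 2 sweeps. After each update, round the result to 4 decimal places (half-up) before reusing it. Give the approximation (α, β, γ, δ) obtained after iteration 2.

(-0.0791, 0.4495, -0.2990, -0.5051)

Iteration 1:
  α = (2 - (4)·0.0000 - (-4)·-1.0000 - (2)·-1.0000) / (12) = 0.0000
  β = (2 - (-3)·0.0000 - (-1)·-1.0000 - (4)·-1.0000) / (9) = 0.5556
  γ = (-1 - (4)·0.0000 - (-1)·0.0000 - (-4)·-1.0000) / (10) = -0.5000
  δ = (-3 - (3)·0.0000 - (1)·0.0000 - (-4)·-1.0000) / (11) = -0.6364
Iteration 2:
  α = (2 - (4)·0.5556 - (-4)·-0.5000 - (2)·-0.6364) / (12) = -0.0791
  β = (2 - (-3)·0.0000 - (-1)·-0.5000 - (4)·-0.6364) / (9) = 0.4495
  γ = (-1 - (4)·0.0000 - (-1)·0.5556 - (-4)·-0.6364) / (10) = -0.2990
  δ = (-3 - (3)·0.0000 - (1)·0.5556 - (-4)·-0.5000) / (11) = -0.5051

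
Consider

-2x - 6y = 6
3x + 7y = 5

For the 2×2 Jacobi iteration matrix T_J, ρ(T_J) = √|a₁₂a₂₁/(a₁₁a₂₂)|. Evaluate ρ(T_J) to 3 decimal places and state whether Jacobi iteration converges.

1.134

a₁₂a₂₁/(a₁₁a₂₂) = (-6)·(3) / ((-2)·(7)) = 1.285714
ρ = √|1.285714| = √1.285714 = 1.134
ρ > 1, so Jacobi diverges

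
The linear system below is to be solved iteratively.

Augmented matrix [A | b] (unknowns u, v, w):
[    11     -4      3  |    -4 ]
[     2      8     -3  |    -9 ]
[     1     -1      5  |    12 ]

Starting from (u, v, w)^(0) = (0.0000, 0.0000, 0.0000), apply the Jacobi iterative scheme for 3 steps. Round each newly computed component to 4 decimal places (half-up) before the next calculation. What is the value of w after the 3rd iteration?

Iteration 1:
  u = (-4 - (-4)·0.0000 - (3)·0.0000) / (11) = -0.3636
  v = (-9 - (2)·0.0000 - (-3)·0.0000) / (8) = -1.1250
  w = (12 - (1)·0.0000 - (-1)·0.0000) / (5) = 2.4000
Iteration 2:
  u = (-4 - (-4)·-1.1250 - (3)·2.4000) / (11) = -1.4273
  v = (-9 - (2)·-0.3636 - (-3)·2.4000) / (8) = -0.1341
  w = (12 - (1)·-0.3636 - (-1)·-1.1250) / (5) = 2.2477
Iteration 3:
  u = (-4 - (-4)·-0.1341 - (3)·2.2477) / (11) = -1.0254
  v = (-9 - (2)·-1.4273 - (-3)·2.2477) / (8) = 0.0747
  w = (12 - (1)·-1.4273 - (-1)·-0.1341) / (5) = 2.6586

2.6586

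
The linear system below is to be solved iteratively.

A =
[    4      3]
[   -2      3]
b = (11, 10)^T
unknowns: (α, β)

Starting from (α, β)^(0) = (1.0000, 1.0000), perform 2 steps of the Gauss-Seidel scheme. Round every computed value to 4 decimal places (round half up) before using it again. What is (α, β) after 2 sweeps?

Iteration 1:
  α = (11 - (3)·1.0000) / (4) = 2.0000
  β = (10 - (-2)·2.0000) / (3) = 4.6667
Iteration 2:
  α = (11 - (3)·4.6667) / (4) = -0.7500
  β = (10 - (-2)·-0.7500) / (3) = 2.8333

(-0.7500, 2.8333)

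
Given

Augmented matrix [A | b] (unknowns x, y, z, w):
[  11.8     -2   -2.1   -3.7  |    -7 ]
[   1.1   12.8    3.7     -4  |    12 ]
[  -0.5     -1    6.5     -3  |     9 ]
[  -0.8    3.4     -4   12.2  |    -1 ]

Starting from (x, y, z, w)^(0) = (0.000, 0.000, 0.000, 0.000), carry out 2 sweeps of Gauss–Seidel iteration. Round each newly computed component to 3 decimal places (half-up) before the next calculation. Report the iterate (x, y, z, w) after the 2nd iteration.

(-0.131, 0.547, 1.502, 0.249)

Iteration 1:
  x = (-7 - (-2)·0.000 - (-2.1)·0.000 - (-3.7)·0.000) / (11.8) = -0.593
  y = (12 - (1.1)·-0.593 - (3.7)·0.000 - (-4)·0.000) / (12.8) = 0.988
  z = (9 - (-0.5)·-0.593 - (-1)·0.988 - (-3)·0.000) / (6.5) = 1.491
  w = (-1 - (-0.8)·-0.593 - (3.4)·0.988 - (-4)·1.491) / (12.2) = 0.093
Iteration 2:
  x = (-7 - (-2)·0.988 - (-2.1)·1.491 - (-3.7)·0.093) / (11.8) = -0.131
  y = (12 - (1.1)·-0.131 - (3.7)·1.491 - (-4)·0.093) / (12.8) = 0.547
  z = (9 - (-0.5)·-0.131 - (-1)·0.547 - (-3)·0.093) / (6.5) = 1.502
  w = (-1 - (-0.8)·-0.131 - (3.4)·0.547 - (-4)·1.502) / (12.2) = 0.249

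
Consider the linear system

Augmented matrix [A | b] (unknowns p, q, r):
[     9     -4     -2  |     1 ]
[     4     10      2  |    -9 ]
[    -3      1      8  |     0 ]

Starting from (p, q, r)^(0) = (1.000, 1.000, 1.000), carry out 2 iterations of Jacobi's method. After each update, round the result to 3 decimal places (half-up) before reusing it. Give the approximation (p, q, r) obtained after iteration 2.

Iteration 1:
  p = (1 - (-4)·1.000 - (-2)·1.000) / (9) = 0.778
  q = (-9 - (4)·1.000 - (2)·1.000) / (10) = -1.500
  r = (0 - (-3)·1.000 - (1)·1.000) / (8) = 0.250
Iteration 2:
  p = (1 - (-4)·-1.500 - (-2)·0.250) / (9) = -0.500
  q = (-9 - (4)·0.778 - (2)·0.250) / (10) = -1.261
  r = (0 - (-3)·0.778 - (1)·-1.500) / (8) = 0.479

(-0.500, -1.261, 0.479)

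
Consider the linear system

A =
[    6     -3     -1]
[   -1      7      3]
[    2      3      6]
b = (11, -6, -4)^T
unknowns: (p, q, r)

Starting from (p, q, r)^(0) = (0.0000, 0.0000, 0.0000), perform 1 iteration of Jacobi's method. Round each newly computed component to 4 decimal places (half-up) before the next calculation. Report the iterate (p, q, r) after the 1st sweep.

(1.8333, -0.8571, -0.6667)

Iteration 1:
  p = (11 - (-3)·0.0000 - (-1)·0.0000) / (6) = 1.8333
  q = (-6 - (-1)·0.0000 - (3)·0.0000) / (7) = -0.8571
  r = (-4 - (2)·0.0000 - (3)·0.0000) / (6) = -0.6667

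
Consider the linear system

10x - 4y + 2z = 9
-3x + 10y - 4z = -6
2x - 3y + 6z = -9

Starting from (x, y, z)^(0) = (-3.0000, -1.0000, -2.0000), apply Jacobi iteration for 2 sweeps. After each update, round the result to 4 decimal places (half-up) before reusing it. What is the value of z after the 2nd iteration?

Iteration 1:
  x = (9 - (-4)·-1.0000 - (2)·-2.0000) / (10) = 0.9000
  y = (-6 - (-3)·-3.0000 - (-4)·-2.0000) / (10) = -2.3000
  z = (-9 - (2)·-3.0000 - (-3)·-1.0000) / (6) = -1.0000
Iteration 2:
  x = (9 - (-4)·-2.3000 - (2)·-1.0000) / (10) = 0.1800
  y = (-6 - (-3)·0.9000 - (-4)·-1.0000) / (10) = -0.7300
  z = (-9 - (2)·0.9000 - (-3)·-2.3000) / (6) = -2.9500

-2.9500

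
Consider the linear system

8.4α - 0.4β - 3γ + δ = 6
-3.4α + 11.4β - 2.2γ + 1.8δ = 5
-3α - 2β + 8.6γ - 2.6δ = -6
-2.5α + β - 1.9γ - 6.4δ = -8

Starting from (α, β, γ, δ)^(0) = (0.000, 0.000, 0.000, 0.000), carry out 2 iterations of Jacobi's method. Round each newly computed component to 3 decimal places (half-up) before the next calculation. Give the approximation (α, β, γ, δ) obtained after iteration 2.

Iteration 1:
  α = (6 - (-0.4)·0.000 - (-3)·0.000 - (1)·0.000) / (8.4) = 0.714
  β = (5 - (-3.4)·0.000 - (-2.2)·0.000 - (1.8)·0.000) / (11.4) = 0.439
  γ = (-6 - (-3)·0.000 - (-2)·0.000 - (-2.6)·0.000) / (8.6) = -0.698
  δ = (-8 - (-2.5)·0.000 - (1)·0.000 - (-1.9)·0.000) / (-6.4) = 1.250
Iteration 2:
  α = (6 - (-0.4)·0.439 - (-3)·-0.698 - (1)·1.250) / (8.4) = 0.337
  β = (5 - (-3.4)·0.714 - (-2.2)·-0.698 - (1.8)·1.250) / (11.4) = 0.319
  γ = (-6 - (-3)·0.714 - (-2)·0.439 - (-2.6)·1.250) / (8.6) = 0.031
  δ = (-8 - (-2.5)·0.714 - (1)·0.439 - (-1.9)·-0.698) / (-6.4) = 1.247

(0.337, 0.319, 0.031, 1.247)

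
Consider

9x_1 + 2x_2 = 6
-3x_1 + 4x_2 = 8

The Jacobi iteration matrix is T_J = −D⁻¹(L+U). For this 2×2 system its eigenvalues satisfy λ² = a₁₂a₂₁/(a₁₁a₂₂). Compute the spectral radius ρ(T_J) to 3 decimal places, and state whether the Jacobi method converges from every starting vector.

a₁₂a₂₁/(a₁₁a₂₂) = (2)·(-3) / ((9)·(4)) = -0.166667
ρ = √|-0.166667| = √0.166667 = 0.408
ρ < 1, so Jacobi converges

0.408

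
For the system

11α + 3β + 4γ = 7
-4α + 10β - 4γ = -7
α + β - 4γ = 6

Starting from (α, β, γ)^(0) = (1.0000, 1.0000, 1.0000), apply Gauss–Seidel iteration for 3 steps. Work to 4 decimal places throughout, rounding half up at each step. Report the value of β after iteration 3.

-0.7082

Iteration 1:
  α = (7 - (3)·1.0000 - (4)·1.0000) / (11) = 0.0000
  β = (-7 - (-4)·0.0000 - (-4)·1.0000) / (10) = -0.3000
  γ = (6 - (1)·0.0000 - (1)·-0.3000) / (-4) = -1.5750
Iteration 2:
  α = (7 - (3)·-0.3000 - (4)·-1.5750) / (11) = 1.2909
  β = (-7 - (-4)·1.2909 - (-4)·-1.5750) / (10) = -0.8136
  γ = (6 - (1)·1.2909 - (1)·-0.8136) / (-4) = -1.3807
Iteration 3:
  α = (7 - (3)·-0.8136 - (4)·-1.3807) / (11) = 1.3603
  β = (-7 - (-4)·1.3603 - (-4)·-1.3807) / (10) = -0.7082
  γ = (6 - (1)·1.3603 - (1)·-0.7082) / (-4) = -1.3370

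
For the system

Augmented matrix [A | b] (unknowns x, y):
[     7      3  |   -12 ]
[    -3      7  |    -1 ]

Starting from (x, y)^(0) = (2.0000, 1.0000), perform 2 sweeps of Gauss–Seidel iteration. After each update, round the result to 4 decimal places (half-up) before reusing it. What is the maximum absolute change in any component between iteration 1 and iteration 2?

Iteration 1:
  x = (-12 - (3)·1.0000) / (7) = -2.1429
  y = (-1 - (-3)·-2.1429) / (7) = -1.0612
Iteration 2:
  x = (-12 - (3)·-1.0612) / (7) = -1.2595
  y = (-1 - (-3)·-1.2595) / (7) = -0.6826
Change: (0.8834, 0.3786) → max |·| = 0.8834

0.8834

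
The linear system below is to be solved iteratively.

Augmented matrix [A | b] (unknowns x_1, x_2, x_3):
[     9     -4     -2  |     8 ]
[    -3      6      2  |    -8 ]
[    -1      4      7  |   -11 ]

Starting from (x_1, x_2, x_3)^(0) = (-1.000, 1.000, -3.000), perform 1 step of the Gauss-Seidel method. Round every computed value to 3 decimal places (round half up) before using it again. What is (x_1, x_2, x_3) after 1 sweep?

Iteration 1:
  x_1 = (8 - (-4)·1.000 - (-2)·-3.000) / (9) = 0.667
  x_2 = (-8 - (-3)·0.667 - (2)·-3.000) / (6) = 0.000
  x_3 = (-11 - (-1)·0.667 - (4)·0.000) / (7) = -1.476

(0.667, 0.000, -1.476)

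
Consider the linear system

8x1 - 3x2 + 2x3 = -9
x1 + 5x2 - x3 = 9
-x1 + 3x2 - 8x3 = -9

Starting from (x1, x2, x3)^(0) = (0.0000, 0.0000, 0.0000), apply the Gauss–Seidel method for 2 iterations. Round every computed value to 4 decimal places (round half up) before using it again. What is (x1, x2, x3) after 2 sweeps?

(-0.8719, 2.3794, 2.1263)

Iteration 1:
  x1 = (-9 - (-3)·0.0000 - (2)·0.0000) / (8) = -1.1250
  x2 = (9 - (1)·-1.1250 - (-1)·0.0000) / (5) = 2.0250
  x3 = (-9 - (-1)·-1.1250 - (3)·2.0250) / (-8) = 2.0250
Iteration 2:
  x1 = (-9 - (-3)·2.0250 - (2)·2.0250) / (8) = -0.8719
  x2 = (9 - (1)·-0.8719 - (-1)·2.0250) / (5) = 2.3794
  x3 = (-9 - (-1)·-0.8719 - (3)·2.3794) / (-8) = 2.1263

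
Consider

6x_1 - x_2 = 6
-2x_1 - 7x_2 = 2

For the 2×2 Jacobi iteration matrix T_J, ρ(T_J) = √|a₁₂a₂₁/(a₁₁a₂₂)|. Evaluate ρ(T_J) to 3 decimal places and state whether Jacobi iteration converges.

0.218

a₁₂a₂₁/(a₁₁a₂₂) = (-1)·(-2) / ((6)·(-7)) = -0.047619
ρ = √|-0.047619| = √0.047619 = 0.218
ρ < 1, so Jacobi converges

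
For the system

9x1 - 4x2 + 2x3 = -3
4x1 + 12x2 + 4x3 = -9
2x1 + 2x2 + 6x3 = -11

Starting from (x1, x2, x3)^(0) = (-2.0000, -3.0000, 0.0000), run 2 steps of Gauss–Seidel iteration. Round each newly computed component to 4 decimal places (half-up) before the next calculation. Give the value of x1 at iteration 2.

-0.1502

Iteration 1:
  x1 = (-3 - (-4)·-3.0000 - (2)·0.0000) / (9) = -1.6667
  x2 = (-9 - (4)·-1.6667 - (4)·0.0000) / (12) = -0.1944
  x3 = (-11 - (2)·-1.6667 - (2)·-0.1944) / (6) = -1.2130
Iteration 2:
  x1 = (-3 - (-4)·-0.1944 - (2)·-1.2130) / (9) = -0.1502
  x2 = (-9 - (4)·-0.1502 - (4)·-1.2130) / (12) = -0.2956
  x3 = (-11 - (2)·-0.1502 - (2)·-0.2956) / (6) = -1.6847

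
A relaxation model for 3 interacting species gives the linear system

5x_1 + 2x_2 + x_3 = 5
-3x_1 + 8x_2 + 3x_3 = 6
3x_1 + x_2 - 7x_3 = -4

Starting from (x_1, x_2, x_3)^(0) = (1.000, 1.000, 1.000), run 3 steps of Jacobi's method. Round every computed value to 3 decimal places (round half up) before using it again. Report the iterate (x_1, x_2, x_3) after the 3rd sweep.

Iteration 1:
  x_1 = (5 - (2)·1.000 - (1)·1.000) / (5) = 0.400
  x_2 = (6 - (-3)·1.000 - (3)·1.000) / (8) = 0.750
  x_3 = (-4 - (3)·1.000 - (1)·1.000) / (-7) = 1.143
Iteration 2:
  x_1 = (5 - (2)·0.750 - (1)·1.143) / (5) = 0.471
  x_2 = (6 - (-3)·0.400 - (3)·1.143) / (8) = 0.471
  x_3 = (-4 - (3)·0.400 - (1)·0.750) / (-7) = 0.850
Iteration 3:
  x_1 = (5 - (2)·0.471 - (1)·0.850) / (5) = 0.642
  x_2 = (6 - (-3)·0.471 - (3)·0.850) / (8) = 0.608
  x_3 = (-4 - (3)·0.471 - (1)·0.471) / (-7) = 0.841

(0.642, 0.608, 0.841)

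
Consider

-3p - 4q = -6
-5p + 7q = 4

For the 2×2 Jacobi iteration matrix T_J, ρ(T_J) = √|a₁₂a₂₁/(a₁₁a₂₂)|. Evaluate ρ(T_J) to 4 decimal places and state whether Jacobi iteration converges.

a₁₂a₂₁/(a₁₁a₂₂) = (-4)·(-5) / ((-3)·(7)) = -0.952381
ρ = √|-0.952381| = √0.952381 = 0.9759
ρ < 1, so Jacobi converges

0.9759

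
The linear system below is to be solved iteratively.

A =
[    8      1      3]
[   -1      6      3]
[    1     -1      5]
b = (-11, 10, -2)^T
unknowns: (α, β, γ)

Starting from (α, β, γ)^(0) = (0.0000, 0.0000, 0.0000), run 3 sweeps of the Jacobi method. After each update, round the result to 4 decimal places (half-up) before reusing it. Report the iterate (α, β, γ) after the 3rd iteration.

Iteration 1:
  α = (-11 - (1)·0.0000 - (3)·0.0000) / (8) = -1.3750
  β = (10 - (-1)·0.0000 - (3)·0.0000) / (6) = 1.6667
  γ = (-2 - (1)·0.0000 - (-1)·0.0000) / (5) = -0.4000
Iteration 2:
  α = (-11 - (1)·1.6667 - (3)·-0.4000) / (8) = -1.4333
  β = (10 - (-1)·-1.3750 - (3)·-0.4000) / (6) = 1.6375
  γ = (-2 - (1)·-1.3750 - (-1)·1.6667) / (5) = 0.2083
Iteration 3:
  α = (-11 - (1)·1.6375 - (3)·0.2083) / (8) = -1.6578
  β = (10 - (-1)·-1.4333 - (3)·0.2083) / (6) = 1.3236
  γ = (-2 - (1)·-1.4333 - (-1)·1.6375) / (5) = 0.2142

(-1.6578, 1.3236, 0.2142)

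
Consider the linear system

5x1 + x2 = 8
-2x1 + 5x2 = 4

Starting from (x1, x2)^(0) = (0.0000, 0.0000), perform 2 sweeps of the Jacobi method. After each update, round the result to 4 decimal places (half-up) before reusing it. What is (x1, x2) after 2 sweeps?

(1.4400, 1.4400)

Iteration 1:
  x1 = (8 - (1)·0.0000) / (5) = 1.6000
  x2 = (4 - (-2)·0.0000) / (5) = 0.8000
Iteration 2:
  x1 = (8 - (1)·0.8000) / (5) = 1.4400
  x2 = (4 - (-2)·1.6000) / (5) = 1.4400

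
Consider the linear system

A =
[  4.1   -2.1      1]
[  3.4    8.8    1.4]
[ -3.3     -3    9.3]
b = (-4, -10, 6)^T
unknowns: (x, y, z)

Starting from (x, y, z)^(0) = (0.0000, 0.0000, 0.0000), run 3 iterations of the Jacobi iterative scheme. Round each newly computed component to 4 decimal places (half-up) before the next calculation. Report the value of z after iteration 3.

-0.2415

Iteration 1:
  x = (-4 - (-2.1)·0.0000 - (1)·0.0000) / (4.1) = -0.9756
  y = (-10 - (3.4)·0.0000 - (1.4)·0.0000) / (8.8) = -1.1364
  z = (6 - (-3.3)·0.0000 - (-3)·0.0000) / (9.3) = 0.6452
Iteration 2:
  x = (-4 - (-2.1)·-1.1364 - (1)·0.6452) / (4.1) = -1.7150
  y = (-10 - (3.4)·-0.9756 - (1.4)·0.6452) / (8.8) = -0.8621
  z = (6 - (-3.3)·-0.9756 - (-3)·-1.1364) / (9.3) = -0.0676
Iteration 3:
  x = (-4 - (-2.1)·-0.8621 - (1)·-0.0676) / (4.1) = -1.4007
  y = (-10 - (3.4)·-1.7150 - (1.4)·-0.0676) / (8.8) = -0.4630
  z = (6 - (-3.3)·-1.7150 - (-3)·-0.8621) / (9.3) = -0.2415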